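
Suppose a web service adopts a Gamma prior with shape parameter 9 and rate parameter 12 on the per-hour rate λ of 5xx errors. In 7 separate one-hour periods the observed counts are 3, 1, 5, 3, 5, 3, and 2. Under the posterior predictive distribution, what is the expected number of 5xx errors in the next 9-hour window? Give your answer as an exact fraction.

Total count: 3 + 1 + 5 + 3 + 5 + 3 + 2 = 22.
Total exposure: 7 hours.
Conjugate update: add total count to the shape and total exposure to the rate, giving Gamma(31, 19).
Predictive mean over a 9-hour window = T·E[λ|data] = 9·31/19 = 279/19.

279/19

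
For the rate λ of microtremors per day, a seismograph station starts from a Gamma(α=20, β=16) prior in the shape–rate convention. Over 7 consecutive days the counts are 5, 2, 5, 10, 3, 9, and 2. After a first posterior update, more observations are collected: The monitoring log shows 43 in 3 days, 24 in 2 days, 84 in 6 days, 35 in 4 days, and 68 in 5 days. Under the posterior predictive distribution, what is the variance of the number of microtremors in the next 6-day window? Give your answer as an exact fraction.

91140/1849

Total count: 5 + 2 + 5 + 10 + 3 + 9 + 2 = 36.
Total exposure: 7 days.
After the first batch: Gamma(20 + 36, 16 + 7) = Gamma(56, 23).
Total count: 43 + 24 + 84 + 35 + 68 = 254.
Total exposure: 3 + 2 + 6 + 4 + 5 = 20 days.
After the second batch: Gamma(56 + 254, 23 + 20) = Gamma(310, 43).
The posterior predictive for a window of length T is Negative Binomial with variance T·α'·(β'+T)/β'² = 6·310·49/1849 = 91140/1849.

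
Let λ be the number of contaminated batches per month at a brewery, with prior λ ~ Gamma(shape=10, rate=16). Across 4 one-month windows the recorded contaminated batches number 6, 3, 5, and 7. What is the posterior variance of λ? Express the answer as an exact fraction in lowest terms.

31/400

Total count: 6 + 3 + 5 + 7 = 21.
Total exposure: 4 months.
The Gamma prior is conjugate for the Poisson rate, so λ | data ~ Gamma(10+21, 16+4) = Gamma(31, 20).
Posterior variance = α'/β'² = 31/400.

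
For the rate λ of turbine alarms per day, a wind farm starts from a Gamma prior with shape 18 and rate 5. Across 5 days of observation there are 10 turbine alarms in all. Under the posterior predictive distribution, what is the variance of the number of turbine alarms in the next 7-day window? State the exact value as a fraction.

Total count 10 over total exposure 5 days.
By Gamma–Poisson conjugacy, the posterior is Gamma(α + Σx, β + Σt) = Gamma(18 + 10, 5 + 5) = Gamma(28, 10).
The posterior predictive for a window of length T is Negative Binomial with variance T·α'·(β'+T)/β'² = 7·28·17/100 = 833/25.

833/25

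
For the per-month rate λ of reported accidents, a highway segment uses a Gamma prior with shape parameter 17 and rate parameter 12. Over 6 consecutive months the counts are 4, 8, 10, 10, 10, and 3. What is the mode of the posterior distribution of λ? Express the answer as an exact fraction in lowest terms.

61/18

Total count: 4 + 8 + 10 + 10 + 10 + 3 = 45.
Total exposure: 6 months.
By Gamma–Poisson conjugacy, the posterior is Gamma(α + Σx, β + Σt) = Gamma(17 + 45, 12 + 6) = Gamma(62, 18).
Posterior mode = (α'−1)/β' = 61/18.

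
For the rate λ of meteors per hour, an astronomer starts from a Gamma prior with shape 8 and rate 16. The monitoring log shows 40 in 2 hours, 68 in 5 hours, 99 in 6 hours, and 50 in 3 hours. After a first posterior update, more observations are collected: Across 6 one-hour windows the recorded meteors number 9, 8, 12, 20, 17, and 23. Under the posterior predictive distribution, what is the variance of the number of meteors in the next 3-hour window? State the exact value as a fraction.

Total count: 40 + 68 + 99 + 50 = 257.
Total exposure: 2 + 5 + 6 + 3 = 16 hours.
After the first batch: Gamma(8 + 257, 16 + 16) = Gamma(265, 32).
Total count: 9 + 8 + 12 + 20 + 17 + 23 = 89.
Total exposure: 6 hours.
After the second batch: Gamma(265 + 89, 32 + 6) = Gamma(354, 38).
The posterior predictive for a window of length T is Negative Binomial with variance T·α'·(β'+T)/β'² = 3·354·41/1444 = 21771/722.

21771/722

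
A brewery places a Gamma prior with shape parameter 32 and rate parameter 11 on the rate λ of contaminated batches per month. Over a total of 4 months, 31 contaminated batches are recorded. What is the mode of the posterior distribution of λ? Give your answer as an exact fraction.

Total count 31 over total exposure 4 months.
By Gamma–Poisson conjugacy, the posterior is Gamma(α + Σx, β + Σt) = Gamma(32 + 31, 11 + 4) = Gamma(63, 15).
Posterior mode = (α'−1)/β' = 62/15.

62/15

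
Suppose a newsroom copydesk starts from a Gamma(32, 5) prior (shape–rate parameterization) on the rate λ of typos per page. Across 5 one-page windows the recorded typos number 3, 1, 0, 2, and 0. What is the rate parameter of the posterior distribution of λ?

10

Total count: 3 + 1 + 0 + 2 + 0 = 6.
Total exposure: 5 pages.
Conjugate update: add total count to the shape and total exposure to the rate, giving Gamma(38, 10).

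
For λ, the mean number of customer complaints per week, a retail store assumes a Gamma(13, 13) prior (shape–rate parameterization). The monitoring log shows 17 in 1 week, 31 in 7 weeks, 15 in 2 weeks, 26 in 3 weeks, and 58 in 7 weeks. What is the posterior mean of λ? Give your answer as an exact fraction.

Total count: 17 + 31 + 15 + 26 + 58 = 147.
Total exposure: 1 + 7 + 2 + 3 + 7 = 20 weeks.
By Gamma–Poisson conjugacy, the posterior is Gamma(α + Σx, β + Σt) = Gamma(13 + 147, 13 + 20) = Gamma(160, 33).
Posterior mean = α'/β' = 160/33.

160/33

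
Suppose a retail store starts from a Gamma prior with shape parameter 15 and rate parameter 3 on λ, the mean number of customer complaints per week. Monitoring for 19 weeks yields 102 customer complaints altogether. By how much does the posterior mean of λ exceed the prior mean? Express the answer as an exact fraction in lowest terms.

7/22

Total count 102 over total exposure 19 weeks.
Gamma(α, β) with Poisson data over total exposure Σt gives posterior Gamma(α+Σx, β+Σt) = Gamma(117, 22).
Posterior mean = 117/22 = 117/22; prior mean = 15/3 = 5. Difference = 117/22 − 5 = 7/22.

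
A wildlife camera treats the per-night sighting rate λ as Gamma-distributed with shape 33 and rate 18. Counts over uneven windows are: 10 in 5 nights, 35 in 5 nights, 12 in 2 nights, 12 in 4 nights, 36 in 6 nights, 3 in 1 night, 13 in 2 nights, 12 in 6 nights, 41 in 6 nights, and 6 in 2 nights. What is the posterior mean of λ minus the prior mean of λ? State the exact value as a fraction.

Total count: 10 + 35 + 12 + 12 + 36 + 3 + 13 + 12 + 41 + 6 = 180.
Total exposure: 5 + 5 + 2 + 4 + 6 + 1 + 2 + 6 + 6 + 2 = 39 nights.
Conjugate update: add total count to the shape and total exposure to the rate, giving Gamma(213, 57).
Posterior mean = 213/57 = 71/19; prior mean = 33/18 = 11/6. Difference = 71/19 − 11/6 = 217/114.

217/114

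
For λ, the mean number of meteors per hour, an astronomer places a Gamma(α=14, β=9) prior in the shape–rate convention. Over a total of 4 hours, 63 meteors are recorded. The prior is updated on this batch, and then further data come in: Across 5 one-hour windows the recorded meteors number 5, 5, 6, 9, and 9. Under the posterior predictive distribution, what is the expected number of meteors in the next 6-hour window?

37

Total count 63 over total exposure 4 hours.
After the first batch: Gamma(14 + 63, 9 + 4) = Gamma(77, 13).
Total count: 5 + 5 + 6 + 9 + 9 = 34.
Total exposure: 5 hours.
After the second batch: Gamma(77 + 34, 13 + 5) = Gamma(111, 18).
Predictive mean over a 6-hour window = T·E[λ|data] = 6·111/18 = 37.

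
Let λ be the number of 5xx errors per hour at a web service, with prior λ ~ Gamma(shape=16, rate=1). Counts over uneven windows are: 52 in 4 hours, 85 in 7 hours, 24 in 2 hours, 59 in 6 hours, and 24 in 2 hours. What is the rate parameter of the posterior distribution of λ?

22

Total count: 52 + 85 + 24 + 59 + 24 = 244.
Total exposure: 4 + 7 + 2 + 6 + 2 = 21 hours.
The Gamma prior is conjugate for the Poisson rate, so λ | data ~ Gamma(16+244, 1+21) = Gamma(260, 22).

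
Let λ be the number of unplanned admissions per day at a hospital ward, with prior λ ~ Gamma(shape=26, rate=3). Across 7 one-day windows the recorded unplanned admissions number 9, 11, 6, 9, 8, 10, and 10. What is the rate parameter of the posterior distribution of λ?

10

Total count: 9 + 11 + 6 + 9 + 8 + 10 + 10 = 63.
Total exposure: 7 days.
Posterior: α' = 26 + 63 = 89, β' = 3 + 7 = 10.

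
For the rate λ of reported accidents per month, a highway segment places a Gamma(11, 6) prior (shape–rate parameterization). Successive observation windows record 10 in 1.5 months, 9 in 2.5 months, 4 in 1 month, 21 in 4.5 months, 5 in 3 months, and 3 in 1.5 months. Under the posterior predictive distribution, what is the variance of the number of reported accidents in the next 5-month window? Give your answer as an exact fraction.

Total count: 10 + 9 + 4 + 21 + 5 + 3 = 52.
Total exposure: 1.5 + 2.5 + 1 + 4.5 + 3 + 1.5 = 14 months.
By Gamma–Poisson conjugacy, the posterior is Gamma(α + Σx, β + Σt) = Gamma(11 + 52, 6 + 14) = Gamma(63, 20).
The posterior predictive for a window of length T is Negative Binomial with variance T·α'·(β'+T)/β'² = 5·63·25/400 = 315/16.

315/16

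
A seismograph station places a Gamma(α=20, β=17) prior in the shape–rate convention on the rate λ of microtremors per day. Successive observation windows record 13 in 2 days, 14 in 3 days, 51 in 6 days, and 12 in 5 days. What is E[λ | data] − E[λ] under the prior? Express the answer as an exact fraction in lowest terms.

Total count: 13 + 14 + 51 + 12 = 90.
Total exposure: 2 + 3 + 6 + 5 = 16 days.
Conjugate update: add total count to the shape and total exposure to the rate, giving Gamma(110, 33).
Posterior mean = 110/33 = 10/3; prior mean = 20/17 = 20/17. Difference = 10/3 − 20/17 = 110/51.

110/51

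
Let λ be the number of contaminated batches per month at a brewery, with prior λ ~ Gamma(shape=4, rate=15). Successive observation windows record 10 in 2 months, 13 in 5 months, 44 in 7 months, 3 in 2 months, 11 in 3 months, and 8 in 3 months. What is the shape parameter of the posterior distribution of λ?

Total count: 10 + 13 + 44 + 3 + 11 + 8 = 89.
Total exposure: 2 + 5 + 7 + 2 + 3 + 3 = 22 months.
By Gamma–Poisson conjugacy, the posterior is Gamma(α + Σx, β + Σt) = Gamma(4 + 89, 15 + 22) = Gamma(93, 37).

93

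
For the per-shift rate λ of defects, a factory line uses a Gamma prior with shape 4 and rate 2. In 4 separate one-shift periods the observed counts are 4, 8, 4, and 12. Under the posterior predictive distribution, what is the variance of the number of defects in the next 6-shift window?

Total count: 4 + 8 + 4 + 12 = 28.
Total exposure: 4 shifts.
The Gamma prior is conjugate for the Poisson rate, so λ | data ~ Gamma(4+28, 2+4) = Gamma(32, 6).
The posterior predictive for a window of length T is Negative Binomial with variance T·α'·(β'+T)/β'² = 6·32·12/36 = 64.

64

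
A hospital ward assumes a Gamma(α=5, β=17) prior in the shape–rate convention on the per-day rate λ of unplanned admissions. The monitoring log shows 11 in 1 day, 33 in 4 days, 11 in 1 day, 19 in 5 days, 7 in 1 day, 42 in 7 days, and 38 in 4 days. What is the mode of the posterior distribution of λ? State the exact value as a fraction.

33/8

Total count: 11 + 33 + 11 + 19 + 7 + 42 + 38 = 161.
Total exposure: 1 + 4 + 1 + 5 + 1 + 7 + 4 = 23 days.
Posterior: α' = 5 + 161 = 166, β' = 17 + 23 = 40.
Posterior mode = (α'−1)/β' = 165/40 = 33/8.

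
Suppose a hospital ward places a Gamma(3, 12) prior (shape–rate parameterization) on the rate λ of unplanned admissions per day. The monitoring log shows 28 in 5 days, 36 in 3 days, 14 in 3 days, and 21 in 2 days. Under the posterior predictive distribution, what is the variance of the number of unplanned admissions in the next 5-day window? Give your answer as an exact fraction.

Total count: 28 + 36 + 14 + 21 = 99.
Total exposure: 5 + 3 + 3 + 2 = 13 days.
Gamma(α, β) with Poisson data over total exposure Σt gives posterior Gamma(α+Σx, β+Σt) = Gamma(102, 25).
The posterior predictive for a window of length T is Negative Binomial with variance T·α'·(β'+T)/β'² = 5·102·30/625 = 612/25.

612/25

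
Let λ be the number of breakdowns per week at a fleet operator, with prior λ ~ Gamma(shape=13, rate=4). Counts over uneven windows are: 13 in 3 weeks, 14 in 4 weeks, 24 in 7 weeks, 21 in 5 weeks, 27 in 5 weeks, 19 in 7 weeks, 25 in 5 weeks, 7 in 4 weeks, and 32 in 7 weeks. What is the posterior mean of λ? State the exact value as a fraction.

Total count: 13 + 14 + 24 + 21 + 27 + 19 + 25 + 7 + 32 = 182.
Total exposure: 3 + 4 + 7 + 5 + 5 + 7 + 5 + 4 + 7 = 47 weeks.
Gamma(α, β) with Poisson data over total exposure Σt gives posterior Gamma(α+Σx, β+Σt) = Gamma(195, 51).
Posterior mean = α'/β' = 195/51 = 65/17.

65/17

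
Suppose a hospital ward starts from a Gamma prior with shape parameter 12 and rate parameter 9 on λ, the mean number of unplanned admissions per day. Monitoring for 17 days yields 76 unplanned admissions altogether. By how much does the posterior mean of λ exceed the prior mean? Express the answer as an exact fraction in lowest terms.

80/39

Total count 76 over total exposure 17 days.
Posterior: α' = 12 + 76 = 88, β' = 9 + 17 = 26.
Posterior mean = 88/26 = 44/13; prior mean = 12/9 = 4/3. Difference = 44/13 − 4/3 = 80/39.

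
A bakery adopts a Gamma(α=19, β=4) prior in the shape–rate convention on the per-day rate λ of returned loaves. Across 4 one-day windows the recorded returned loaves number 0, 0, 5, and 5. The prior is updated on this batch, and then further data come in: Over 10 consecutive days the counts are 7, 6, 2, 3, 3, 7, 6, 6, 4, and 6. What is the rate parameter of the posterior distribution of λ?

Total count: 0 + 0 + 5 + 5 = 10.
Total exposure: 4 days.
After the first batch: Gamma(19 + 10, 4 + 4) = Gamma(29, 8).
Total count: 7 + 6 + 2 + 3 + 3 + 7 + 6 + 6 + 4 + 6 = 50.
Total exposure: 10 days.
After the second batch: Gamma(29 + 50, 8 + 10) = Gamma(79, 18).

18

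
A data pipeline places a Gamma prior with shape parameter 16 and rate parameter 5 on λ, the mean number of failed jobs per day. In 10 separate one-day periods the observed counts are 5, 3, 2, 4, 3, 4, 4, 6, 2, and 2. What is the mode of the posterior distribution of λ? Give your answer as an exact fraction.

10/3

Total count: 5 + 3 + 2 + 4 + 3 + 4 + 4 + 6 + 2 + 2 = 35.
Total exposure: 10 days.
By Gamma–Poisson conjugacy, the posterior is Gamma(α + Σx, β + Σt) = Gamma(16 + 35, 5 + 10) = Gamma(51, 15).
Posterior mode = (α'−1)/β' = 50/15 = 10/3.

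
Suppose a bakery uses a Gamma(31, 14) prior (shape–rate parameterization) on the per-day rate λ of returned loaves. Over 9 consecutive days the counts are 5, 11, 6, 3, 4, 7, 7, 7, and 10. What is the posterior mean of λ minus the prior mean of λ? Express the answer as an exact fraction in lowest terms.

Total count: 5 + 11 + 6 + 3 + 4 + 7 + 7 + 7 + 10 = 60.
Total exposure: 9 days.
By Gamma–Poisson conjugacy, the posterior is Gamma(α + Σx, β + Σt) = Gamma(31 + 60, 14 + 9) = Gamma(91, 23).
Posterior mean = 91/23 = 91/23; prior mean = 31/14 = 31/14. Difference = 91/23 − 31/14 = 561/322.

561/322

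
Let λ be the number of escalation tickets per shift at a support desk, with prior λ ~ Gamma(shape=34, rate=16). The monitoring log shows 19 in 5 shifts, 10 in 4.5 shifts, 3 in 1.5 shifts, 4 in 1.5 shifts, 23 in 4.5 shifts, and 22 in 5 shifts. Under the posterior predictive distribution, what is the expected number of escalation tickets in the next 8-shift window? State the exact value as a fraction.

Total count: 19 + 10 + 3 + 4 + 23 + 22 = 81.
Total exposure: 5 + 4.5 + 1.5 + 1.5 + 4.5 + 5 = 22 shifts.
The Gamma prior is conjugate for the Poisson rate, so λ | data ~ Gamma(34+81, 16+22) = Gamma(115, 38).
Predictive mean over an 8-shift window = T·E[λ|data] = 8·115/38 = 460/19.

460/19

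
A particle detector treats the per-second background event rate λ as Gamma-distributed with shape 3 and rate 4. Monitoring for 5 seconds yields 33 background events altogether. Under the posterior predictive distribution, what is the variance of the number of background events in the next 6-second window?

Total count 33 over total exposure 5 seconds.
By Gamma–Poisson conjugacy, the posterior is Gamma(α + Σx, β + Σt) = Gamma(3 + 33, 4 + 5) = Gamma(36, 9).
The posterior predictive for a window of length T is Negative Binomial with variance T·α'·(β'+T)/β'² = 6·36·15/81 = 40.

40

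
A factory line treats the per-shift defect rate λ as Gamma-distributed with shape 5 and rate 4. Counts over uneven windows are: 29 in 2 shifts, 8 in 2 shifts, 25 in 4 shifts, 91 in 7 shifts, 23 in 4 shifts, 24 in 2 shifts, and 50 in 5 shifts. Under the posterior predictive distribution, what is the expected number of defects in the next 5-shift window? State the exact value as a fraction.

85/2

Total count: 29 + 8 + 25 + 91 + 23 + 24 + 50 = 250.
Total exposure: 2 + 2 + 4 + 7 + 4 + 2 + 5 = 26 shifts.
By Gamma–Poisson conjugacy, the posterior is Gamma(α + Σx, β + Σt) = Gamma(5 + 250, 4 + 26) = Gamma(255, 30).
Predictive mean over a 5-shift window = T·E[λ|data] = 5·255/30 = 85/2.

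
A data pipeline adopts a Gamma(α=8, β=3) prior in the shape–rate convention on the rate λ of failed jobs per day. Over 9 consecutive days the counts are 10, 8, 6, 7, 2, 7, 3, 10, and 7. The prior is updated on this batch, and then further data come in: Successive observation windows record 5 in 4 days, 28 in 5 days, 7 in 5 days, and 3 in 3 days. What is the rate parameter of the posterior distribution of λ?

29

Total count: 10 + 8 + 6 + 7 + 2 + 7 + 3 + 10 + 7 = 60.
Total exposure: 9 days.
After the first batch: Gamma(8 + 60, 3 + 9) = Gamma(68, 12).
Total count: 5 + 28 + 7 + 3 = 43.
Total exposure: 4 + 5 + 5 + 3 = 17 days.
After the second batch: Gamma(68 + 43, 12 + 17) = Gamma(111, 29).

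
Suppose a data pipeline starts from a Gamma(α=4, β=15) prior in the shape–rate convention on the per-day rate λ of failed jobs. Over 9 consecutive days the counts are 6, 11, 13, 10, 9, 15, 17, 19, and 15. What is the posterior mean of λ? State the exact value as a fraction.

119/24

Total count: 6 + 11 + 13 + 10 + 9 + 15 + 17 + 19 + 15 = 115.
Total exposure: 9 days.
Conjugate update: add total count to the shape and total exposure to the rate, giving Gamma(119, 24).
Posterior mean = α'/β' = 119/24.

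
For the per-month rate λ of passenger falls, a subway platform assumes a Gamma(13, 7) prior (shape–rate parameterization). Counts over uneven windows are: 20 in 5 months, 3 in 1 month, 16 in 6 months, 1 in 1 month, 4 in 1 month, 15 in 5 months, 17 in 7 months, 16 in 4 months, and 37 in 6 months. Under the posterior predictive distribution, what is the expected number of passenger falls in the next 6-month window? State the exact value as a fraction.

Total count: 20 + 3 + 16 + 1 + 4 + 15 + 17 + 16 + 37 = 129.
Total exposure: 5 + 1 + 6 + 1 + 1 + 5 + 7 + 4 + 6 = 36 months.
Gamma(α, β) with Poisson data over total exposure Σt gives posterior Gamma(α+Σx, β+Σt) = Gamma(142, 43).
Predictive mean over a 6-month window = T·E[λ|data] = 6·142/43 = 852/43.

852/43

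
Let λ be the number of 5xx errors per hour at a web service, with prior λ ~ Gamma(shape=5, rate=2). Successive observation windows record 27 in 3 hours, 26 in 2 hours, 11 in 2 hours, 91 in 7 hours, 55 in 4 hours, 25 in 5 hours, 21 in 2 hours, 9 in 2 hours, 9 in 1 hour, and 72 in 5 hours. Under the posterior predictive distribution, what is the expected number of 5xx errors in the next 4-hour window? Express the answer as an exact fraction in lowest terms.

Total count: 27 + 26 + 11 + 91 + 55 + 25 + 21 + 9 + 9 + 72 = 346.
Total exposure: 3 + 2 + 2 + 7 + 4 + 5 + 2 + 2 + 1 + 5 = 33 hours.
By Gamma–Poisson conjugacy, the posterior is Gamma(α + Σx, β + Σt) = Gamma(5 + 346, 2 + 33) = Gamma(351, 35).
Predictive mean over a 4-hour window = T·E[λ|data] = 4·351/35 = 1404/35.

1404/35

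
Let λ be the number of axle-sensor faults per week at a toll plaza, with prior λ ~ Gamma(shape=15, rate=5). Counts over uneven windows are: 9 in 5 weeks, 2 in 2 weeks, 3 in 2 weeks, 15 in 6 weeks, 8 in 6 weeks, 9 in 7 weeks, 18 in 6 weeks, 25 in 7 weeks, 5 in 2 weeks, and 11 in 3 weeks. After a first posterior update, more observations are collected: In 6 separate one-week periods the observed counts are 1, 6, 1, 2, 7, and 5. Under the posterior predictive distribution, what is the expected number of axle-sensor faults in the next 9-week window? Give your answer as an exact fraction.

426/19

Total count: 9 + 2 + 3 + 15 + 8 + 9 + 18 + 25 + 5 + 11 = 105.
Total exposure: 5 + 2 + 2 + 6 + 6 + 7 + 6 + 7 + 2 + 3 = 46 weeks.
After the first batch: Gamma(15 + 105, 5 + 46) = Gamma(120, 51).
Total count: 1 + 6 + 1 + 2 + 7 + 5 = 22.
Total exposure: 6 weeks.
After the second batch: Gamma(120 + 22, 51 + 6) = Gamma(142, 57).
Predictive mean over a 9-week window = T·E[λ|data] = 9·142/57 = 426/19.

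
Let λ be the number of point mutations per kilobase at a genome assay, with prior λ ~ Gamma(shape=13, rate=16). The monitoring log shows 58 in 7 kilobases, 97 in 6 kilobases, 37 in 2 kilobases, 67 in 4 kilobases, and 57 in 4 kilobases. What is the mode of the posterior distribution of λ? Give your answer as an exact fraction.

Total count: 58 + 97 + 37 + 67 + 57 = 316.
Total exposure: 7 + 6 + 2 + 4 + 4 = 23 kilobases.
Gamma(α, β) with Poisson data over total exposure Σt gives posterior Gamma(α+Σx, β+Σt) = Gamma(329, 39).
Posterior mode = (α'−1)/β' = 328/39.

328/39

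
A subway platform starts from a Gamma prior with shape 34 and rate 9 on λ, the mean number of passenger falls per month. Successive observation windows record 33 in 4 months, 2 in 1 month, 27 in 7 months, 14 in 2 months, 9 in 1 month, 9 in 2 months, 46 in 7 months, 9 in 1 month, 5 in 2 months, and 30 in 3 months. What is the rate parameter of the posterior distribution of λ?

39

Total count: 33 + 2 + 27 + 14 + 9 + 9 + 46 + 9 + 5 + 30 = 184.
Total exposure: 4 + 1 + 7 + 2 + 1 + 2 + 7 + 1 + 2 + 3 = 30 months.
Posterior: α' = 34 + 184 = 218, β' = 9 + 30 = 39.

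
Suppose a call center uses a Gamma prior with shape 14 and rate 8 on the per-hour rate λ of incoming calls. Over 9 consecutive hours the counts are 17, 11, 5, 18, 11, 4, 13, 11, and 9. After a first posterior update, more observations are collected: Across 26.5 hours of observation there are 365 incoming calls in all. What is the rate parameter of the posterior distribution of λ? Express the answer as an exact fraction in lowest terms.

87/2

Total count: 17 + 11 + 5 + 18 + 11 + 4 + 13 + 11 + 9 = 99.
Total exposure: 9 hours.
After the first batch: Gamma(14 + 99, 8 + 9) = Gamma(113, 17).
Total count 365 over total exposure 26.5 hours.
After the second batch: Gamma(113 + 365, 17 + 26.5) = Gamma(478, 87/2).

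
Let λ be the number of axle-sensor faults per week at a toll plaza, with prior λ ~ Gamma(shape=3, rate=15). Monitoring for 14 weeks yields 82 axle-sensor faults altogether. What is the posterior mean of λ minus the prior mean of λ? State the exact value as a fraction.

Total count 82 over total exposure 14 weeks.
By Gamma–Poisson conjugacy, the posterior is Gamma(α + Σx, β + Σt) = Gamma(3 + 82, 15 + 14) = Gamma(85, 29).
Posterior mean = 85/29 = 85/29; prior mean = 3/15 = 1/5. Difference = 85/29 − 1/5 = 396/145.

396/145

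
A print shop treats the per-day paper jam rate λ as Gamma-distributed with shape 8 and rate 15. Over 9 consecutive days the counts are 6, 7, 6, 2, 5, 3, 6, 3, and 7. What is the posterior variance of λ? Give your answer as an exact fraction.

Total count: 6 + 7 + 6 + 2 + 5 + 3 + 6 + 3 + 7 = 45.
Total exposure: 9 days.
The Gamma prior is conjugate for the Poisson rate, so λ | data ~ Gamma(8+45, 15+9) = Gamma(53, 24).
Posterior variance = α'/β'² = 53/576.

53/576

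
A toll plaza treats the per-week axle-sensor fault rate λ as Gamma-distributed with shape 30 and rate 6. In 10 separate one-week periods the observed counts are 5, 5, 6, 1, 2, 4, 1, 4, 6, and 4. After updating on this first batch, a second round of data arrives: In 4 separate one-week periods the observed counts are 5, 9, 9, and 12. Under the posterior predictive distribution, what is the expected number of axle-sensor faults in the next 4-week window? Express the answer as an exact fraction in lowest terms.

Total count: 5 + 5 + 6 + 1 + 2 + 4 + 1 + 4 + 6 + 4 = 38.
Total exposure: 10 weeks.
After the first batch: Gamma(30 + 38, 6 + 10) = Gamma(68, 16).
Total count: 5 + 9 + 9 + 12 = 35.
Total exposure: 4 weeks.
After the second batch: Gamma(68 + 35, 16 + 4) = Gamma(103, 20).
Predictive mean over a 4-week window = T·E[λ|data] = 4·103/20 = 103/5.

103/5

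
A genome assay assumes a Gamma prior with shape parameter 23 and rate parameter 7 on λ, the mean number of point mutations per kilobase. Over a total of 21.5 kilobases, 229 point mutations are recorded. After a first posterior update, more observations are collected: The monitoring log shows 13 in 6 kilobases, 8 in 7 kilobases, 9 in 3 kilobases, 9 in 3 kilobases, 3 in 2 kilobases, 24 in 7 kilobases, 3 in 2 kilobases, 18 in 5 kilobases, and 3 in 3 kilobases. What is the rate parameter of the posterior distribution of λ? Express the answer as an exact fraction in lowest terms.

Total count 229 over total exposure 21.5 kilobases.
After the first batch: Gamma(23 + 229, 7 + 21.5) = Gamma(252, 57/2).
Total count: 13 + 8 + 9 + 9 + 3 + 24 + 3 + 18 + 3 = 90.
Total exposure: 6 + 7 + 3 + 3 + 2 + 7 + 2 + 5 + 3 = 38 kilobases.
After the second batch: Gamma(252 + 90, 57/2 + 38) = Gamma(342, 133/2).

133/2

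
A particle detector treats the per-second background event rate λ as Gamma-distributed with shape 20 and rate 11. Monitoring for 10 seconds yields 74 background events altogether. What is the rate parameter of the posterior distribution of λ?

Total count 74 over total exposure 10 seconds.
By Gamma–Poisson conjugacy, the posterior is Gamma(α + Σx, β + Σt) = Gamma(20 + 74, 11 + 10) = Gamma(94, 21).

21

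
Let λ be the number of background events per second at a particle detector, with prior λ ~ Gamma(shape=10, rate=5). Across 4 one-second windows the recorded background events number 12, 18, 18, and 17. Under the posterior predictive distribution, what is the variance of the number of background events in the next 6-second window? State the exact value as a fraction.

250/3

Total count: 12 + 18 + 18 + 17 = 65.
Total exposure: 4 seconds.
Conjugate update: add total count to the shape and total exposure to the rate, giving Gamma(75, 9).
The posterior predictive for a window of length T is Negative Binomial with variance T·α'·(β'+T)/β'² = 6·75·15/81 = 250/3.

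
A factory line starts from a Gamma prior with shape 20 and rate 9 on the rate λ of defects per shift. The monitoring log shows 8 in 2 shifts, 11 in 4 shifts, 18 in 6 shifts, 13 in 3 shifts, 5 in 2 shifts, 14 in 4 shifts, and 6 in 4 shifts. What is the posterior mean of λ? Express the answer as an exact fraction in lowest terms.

Total count: 8 + 11 + 18 + 13 + 5 + 14 + 6 = 75.
Total exposure: 2 + 4 + 6 + 3 + 2 + 4 + 4 = 25 shifts.
Gamma(α, β) with Poisson data over total exposure Σt gives posterior Gamma(α+Σx, β+Σt) = Gamma(95, 34).
Posterior mean = α'/β' = 95/34.

95/34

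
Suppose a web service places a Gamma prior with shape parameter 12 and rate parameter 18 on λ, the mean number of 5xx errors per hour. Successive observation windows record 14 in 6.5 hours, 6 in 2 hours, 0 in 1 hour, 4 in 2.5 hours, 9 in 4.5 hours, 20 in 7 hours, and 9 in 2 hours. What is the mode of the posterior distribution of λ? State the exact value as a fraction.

Total count: 14 + 6 + 0 + 4 + 9 + 20 + 9 = 62.
Total exposure: 6.5 + 2 + 1 + 2.5 + 4.5 + 7 + 2 = 25.5 hours.
Gamma(α, β) with Poisson data over total exposure Σt gives posterior Gamma(α+Σx, β+Σt) = Gamma(74, 87/2).
Posterior mode = (α'−1)/β' = 73/(87/2) = 146/87.

146/87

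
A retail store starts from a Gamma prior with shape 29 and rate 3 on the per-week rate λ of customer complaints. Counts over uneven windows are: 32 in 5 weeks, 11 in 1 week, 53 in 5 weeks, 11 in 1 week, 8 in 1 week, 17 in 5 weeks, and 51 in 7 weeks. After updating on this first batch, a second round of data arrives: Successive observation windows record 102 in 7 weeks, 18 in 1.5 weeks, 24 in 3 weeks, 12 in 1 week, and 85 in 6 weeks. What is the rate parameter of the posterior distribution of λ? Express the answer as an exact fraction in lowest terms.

93/2

Total count: 32 + 11 + 53 + 11 + 8 + 17 + 51 = 183.
Total exposure: 5 + 1 + 5 + 1 + 1 + 5 + 7 = 25 weeks.
After the first batch: Gamma(29 + 183, 3 + 25) = Gamma(212, 28).
Total count: 102 + 18 + 24 + 12 + 85 = 241.
Total exposure: 7 + 1.5 + 3 + 1 + 6 = 18.5 weeks.
After the second batch: Gamma(212 + 241, 28 + 18.5) = Gamma(453, 93/2).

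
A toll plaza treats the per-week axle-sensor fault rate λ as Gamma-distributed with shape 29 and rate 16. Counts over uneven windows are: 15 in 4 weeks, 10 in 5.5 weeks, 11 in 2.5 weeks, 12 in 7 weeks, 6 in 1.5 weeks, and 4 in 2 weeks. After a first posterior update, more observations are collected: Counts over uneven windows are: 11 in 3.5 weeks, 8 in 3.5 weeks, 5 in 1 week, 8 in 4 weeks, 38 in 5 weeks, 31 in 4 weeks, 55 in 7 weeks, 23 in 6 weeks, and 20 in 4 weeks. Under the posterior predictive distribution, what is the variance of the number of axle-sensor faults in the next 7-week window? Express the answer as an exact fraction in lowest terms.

668668/23409

Total count: 15 + 10 + 11 + 12 + 6 + 4 = 58.
Total exposure: 4 + 5.5 + 2.5 + 7 + 1.5 + 2 = 22.5 weeks.
After the first batch: Gamma(29 + 58, 16 + 22.5) = Gamma(87, 77/2).
Total count: 11 + 8 + 5 + 8 + 38 + 31 + 55 + 23 + 20 = 199.
Total exposure: 3.5 + 3.5 + 1 + 4 + 5 + 4 + 7 + 6 + 4 = 38 weeks.
After the second batch: Gamma(87 + 199, 77/2 + 38) = Gamma(286, 153/2).
The posterior predictive for a window of length T is Negative Binomial with variance T·α'·(β'+T)/β'² = 7·286·(167/2)/(23409/4) = 668668/23409.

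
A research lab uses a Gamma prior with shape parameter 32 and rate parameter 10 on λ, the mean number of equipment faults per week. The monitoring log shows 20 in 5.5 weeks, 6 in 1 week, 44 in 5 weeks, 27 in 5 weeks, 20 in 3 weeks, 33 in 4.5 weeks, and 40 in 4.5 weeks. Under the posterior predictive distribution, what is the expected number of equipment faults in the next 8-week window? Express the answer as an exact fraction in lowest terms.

3552/77

Total count: 20 + 6 + 44 + 27 + 20 + 33 + 40 = 190.
Total exposure: 5.5 + 1 + 5 + 5 + 3 + 4.5 + 4.5 = 28.5 weeks.
By Gamma–Poisson conjugacy, the posterior is Gamma(α + Σx, β + Σt) = Gamma(32 + 190, 10 + 28.5) = Gamma(222, 77/2).
Predictive mean over an 8-week window = T·E[λ|data] = 8·222/(77/2) = 3552/77.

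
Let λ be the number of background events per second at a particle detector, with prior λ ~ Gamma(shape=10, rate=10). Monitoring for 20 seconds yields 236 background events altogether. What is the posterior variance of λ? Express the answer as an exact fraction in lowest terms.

Total count 236 over total exposure 20 seconds.
Gamma(α, β) with Poisson data over total exposure Σt gives posterior Gamma(α+Σx, β+Σt) = Gamma(246, 30).
Posterior variance = α'/β'² = 246/900 = 41/150.

41/150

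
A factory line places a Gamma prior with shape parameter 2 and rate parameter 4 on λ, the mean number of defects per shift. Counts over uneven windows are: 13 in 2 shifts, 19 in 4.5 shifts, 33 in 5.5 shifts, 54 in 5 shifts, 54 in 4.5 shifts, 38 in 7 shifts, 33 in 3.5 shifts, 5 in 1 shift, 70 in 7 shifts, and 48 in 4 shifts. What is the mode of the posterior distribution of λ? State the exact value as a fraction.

23/3

Total count: 13 + 19 + 33 + 54 + 54 + 38 + 33 + 5 + 70 + 48 = 367.
Total exposure: 2 + 4.5 + 5.5 + 5 + 4.5 + 7 + 3.5 + 1 + 7 + 4 = 44 shifts.
Posterior: α' = 2 + 367 = 369, β' = 4 + 44 = 48.
Posterior mode = (α'−1)/β' = 368/48 = 23/3.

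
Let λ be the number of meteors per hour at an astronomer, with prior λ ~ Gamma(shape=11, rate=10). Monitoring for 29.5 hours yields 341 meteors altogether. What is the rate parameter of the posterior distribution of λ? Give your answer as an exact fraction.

Total count 341 over total exposure 29.5 hours.
Conjugate update: add total count to the shape and total exposure to the rate, giving Gamma(352, 79/2).

79/2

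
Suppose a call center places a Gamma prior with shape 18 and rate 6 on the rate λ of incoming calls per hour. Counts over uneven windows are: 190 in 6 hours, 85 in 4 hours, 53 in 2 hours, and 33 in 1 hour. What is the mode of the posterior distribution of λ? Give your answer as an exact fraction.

Total count: 190 + 85 + 53 + 33 = 361.
Total exposure: 6 + 4 + 2 + 1 = 13 hours.
Gamma(α, β) with Poisson data over total exposure Σt gives posterior Gamma(α+Σx, β+Σt) = Gamma(379, 19).
Posterior mode = (α'−1)/β' = 378/19.

378/19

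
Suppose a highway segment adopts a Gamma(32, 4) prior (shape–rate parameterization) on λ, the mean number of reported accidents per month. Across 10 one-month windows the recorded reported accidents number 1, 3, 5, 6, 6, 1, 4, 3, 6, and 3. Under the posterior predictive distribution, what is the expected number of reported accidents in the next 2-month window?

10

Total count: 1 + 3 + 5 + 6 + 6 + 1 + 4 + 3 + 6 + 3 = 38.
Total exposure: 10 months.
Gamma(α, β) with Poisson data over total exposure Σt gives posterior Gamma(α+Σx, β+Σt) = Gamma(70, 14).
Predictive mean over a 2-month window = T·E[λ|data] = 2·70/14 = 10.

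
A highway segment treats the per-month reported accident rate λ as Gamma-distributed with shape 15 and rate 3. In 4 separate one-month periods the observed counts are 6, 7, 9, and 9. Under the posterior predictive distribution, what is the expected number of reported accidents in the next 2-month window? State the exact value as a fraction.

Total count: 6 + 7 + 9 + 9 = 31.
Total exposure: 4 months.
The Gamma prior is conjugate for the Poisson rate, so λ | data ~ Gamma(15+31, 3+4) = Gamma(46, 7).
Predictive mean over a 2-month window = T·E[λ|data] = 2·46/7 = 92/7.

92/7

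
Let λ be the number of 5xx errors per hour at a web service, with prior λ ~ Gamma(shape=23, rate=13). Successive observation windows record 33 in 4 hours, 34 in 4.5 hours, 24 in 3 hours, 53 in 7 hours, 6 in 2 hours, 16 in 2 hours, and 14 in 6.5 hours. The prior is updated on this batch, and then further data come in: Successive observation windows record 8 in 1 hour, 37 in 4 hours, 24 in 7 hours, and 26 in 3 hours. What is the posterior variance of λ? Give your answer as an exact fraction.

Total count: 33 + 34 + 24 + 53 + 6 + 16 + 14 = 180.
Total exposure: 4 + 4.5 + 3 + 7 + 2 + 2 + 6.5 = 29 hours.
After the first batch: Gamma(23 + 180, 13 + 29) = Gamma(203, 42).
Total count: 8 + 37 + 24 + 26 = 95.
Total exposure: 1 + 4 + 7 + 3 = 15 hours.
After the second batch: Gamma(203 + 95, 42 + 15) = Gamma(298, 57).
Posterior variance = α'/β'² = 298/3249.

298/3249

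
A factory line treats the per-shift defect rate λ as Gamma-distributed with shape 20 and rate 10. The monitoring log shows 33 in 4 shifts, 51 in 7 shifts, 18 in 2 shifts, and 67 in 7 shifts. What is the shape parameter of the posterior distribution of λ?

Total count: 33 + 51 + 18 + 67 = 169.
Total exposure: 4 + 7 + 2 + 7 = 20 shifts.
Posterior: α' = 20 + 169 = 189, β' = 10 + 20 = 30.

189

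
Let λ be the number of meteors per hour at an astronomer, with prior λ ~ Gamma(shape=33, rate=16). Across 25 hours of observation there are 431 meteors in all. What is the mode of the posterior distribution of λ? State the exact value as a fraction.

463/41

Total count 431 over total exposure 25 hours.
The Gamma prior is conjugate for the Poisson rate, so λ | data ~ Gamma(33+431, 16+25) = Gamma(464, 41).
Posterior mode = (α'−1)/β' = 463/41.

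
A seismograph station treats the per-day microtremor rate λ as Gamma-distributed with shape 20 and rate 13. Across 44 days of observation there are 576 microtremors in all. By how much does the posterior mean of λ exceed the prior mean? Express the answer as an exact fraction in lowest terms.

6608/741

Total count 576 over total exposure 44 days.
Posterior: α' = 20 + 576 = 596, β' = 13 + 44 = 57.
Posterior mean = 596/57 = 596/57; prior mean = 20/13 = 20/13. Difference = 596/57 − 20/13 = 6608/741.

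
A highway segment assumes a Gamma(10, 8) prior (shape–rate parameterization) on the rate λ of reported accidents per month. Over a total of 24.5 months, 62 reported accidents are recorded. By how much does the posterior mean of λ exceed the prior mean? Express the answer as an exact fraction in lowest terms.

251/260

Total count 62 over total exposure 24.5 months.
Gamma(α, β) with Poisson data over total exposure Σt gives posterior Gamma(α+Σx, β+Σt) = Gamma(72, 65/2).
Posterior mean = 72/(65/2) = 144/65; prior mean = 10/8 = 5/4. Difference = 144/65 − 5/4 = 251/260.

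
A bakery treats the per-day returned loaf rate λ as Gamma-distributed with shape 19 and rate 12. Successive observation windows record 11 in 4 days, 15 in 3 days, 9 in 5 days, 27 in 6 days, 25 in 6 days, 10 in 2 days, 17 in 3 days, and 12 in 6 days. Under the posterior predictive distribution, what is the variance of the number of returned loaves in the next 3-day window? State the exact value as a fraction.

Total count: 11 + 15 + 9 + 27 + 25 + 10 + 17 + 12 = 126.
Total exposure: 4 + 3 + 5 + 6 + 6 + 2 + 3 + 6 = 35 days.
Gamma(α, β) with Poisson data over total exposure Σt gives posterior Gamma(α+Σx, β+Σt) = Gamma(145, 47).
The posterior predictive for a window of length T is Negative Binomial with variance T·α'·(β'+T)/β'² = 3·145·50/2209 = 21750/2209.

21750/2209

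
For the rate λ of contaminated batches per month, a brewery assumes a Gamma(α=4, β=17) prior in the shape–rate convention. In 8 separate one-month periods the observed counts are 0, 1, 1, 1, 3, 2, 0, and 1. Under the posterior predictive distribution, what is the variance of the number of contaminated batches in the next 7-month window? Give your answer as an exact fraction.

2912/625

Total count: 0 + 1 + 1 + 1 + 3 + 2 + 0 + 1 = 9.
Total exposure: 8 months.
Gamma(α, β) with Poisson data over total exposure Σt gives posterior Gamma(α+Σx, β+Σt) = Gamma(13, 25).
The posterior predictive for a window of length T is Negative Binomial with variance T·α'·(β'+T)/β'² = 7·13·32/625 = 2912/625.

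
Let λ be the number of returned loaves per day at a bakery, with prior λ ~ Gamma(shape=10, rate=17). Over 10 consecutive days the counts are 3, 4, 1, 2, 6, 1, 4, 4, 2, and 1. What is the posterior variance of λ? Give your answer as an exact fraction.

Total count: 3 + 4 + 1 + 2 + 6 + 1 + 4 + 4 + 2 + 1 = 28.
Total exposure: 10 days.
The Gamma prior is conjugate for the Poisson rate, so λ | data ~ Gamma(10+28, 17+10) = Gamma(38, 27).
Posterior variance = α'/β'² = 38/729.

38/729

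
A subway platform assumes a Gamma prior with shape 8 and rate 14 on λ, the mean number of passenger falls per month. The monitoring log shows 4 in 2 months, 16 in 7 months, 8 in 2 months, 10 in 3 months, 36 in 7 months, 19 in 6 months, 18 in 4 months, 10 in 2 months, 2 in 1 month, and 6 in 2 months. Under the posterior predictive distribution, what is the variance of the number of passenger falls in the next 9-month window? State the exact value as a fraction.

Total count: 4 + 16 + 8 + 10 + 36 + 19 + 18 + 10 + 2 + 6 = 129.
Total exposure: 2 + 7 + 2 + 3 + 7 + 6 + 4 + 2 + 1 + 2 = 36 months.
Conjugate update: add total count to the shape and total exposure to the rate, giving Gamma(137, 50).
The posterior predictive for a window of length T is Negative Binomial with variance T·α'·(β'+T)/β'² = 9·137·59/2500 = 72747/2500.

72747/2500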